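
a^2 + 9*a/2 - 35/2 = (a - 5/2)*(a + 7)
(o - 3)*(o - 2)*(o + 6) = o^3 + o^2 - 24*o + 36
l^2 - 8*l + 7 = (l - 7)*(l - 1)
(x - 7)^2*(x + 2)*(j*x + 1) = j*x^4 - 12*j*x^3 + 21*j*x^2 + 98*j*x + x^3 - 12*x^2 + 21*x + 98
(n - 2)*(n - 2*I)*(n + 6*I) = n^3 - 2*n^2 + 4*I*n^2 + 12*n - 8*I*n - 24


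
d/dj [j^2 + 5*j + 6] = 2*j + 5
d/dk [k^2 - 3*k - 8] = 2*k - 3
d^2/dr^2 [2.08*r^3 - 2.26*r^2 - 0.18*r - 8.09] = 12.48*r - 4.52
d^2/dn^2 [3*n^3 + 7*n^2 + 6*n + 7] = 18*n + 14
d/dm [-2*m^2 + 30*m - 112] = 30 - 4*m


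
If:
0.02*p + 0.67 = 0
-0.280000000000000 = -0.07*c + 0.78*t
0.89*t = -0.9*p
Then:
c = 381.48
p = -33.50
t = 33.88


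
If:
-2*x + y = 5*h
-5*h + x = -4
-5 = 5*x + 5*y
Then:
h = 11/20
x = -5/4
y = 1/4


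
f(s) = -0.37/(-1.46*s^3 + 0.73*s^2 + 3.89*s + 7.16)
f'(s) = -0.37*(4.38*s^2 - 1.46*s - 3.89)/(-1.46*s^3 + 0.73*s^2 + 3.89*s + 7.16)^2 = (-1.6206*s^2 + 0.5402*s + 1.4393)/(-1.46*s^3 + 0.73*s^2 + 3.89*s + 7.16)^2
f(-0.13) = -0.06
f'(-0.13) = 0.03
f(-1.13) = -0.06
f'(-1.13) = -0.04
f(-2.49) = -0.02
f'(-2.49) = -0.02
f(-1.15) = -0.06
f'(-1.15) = -0.04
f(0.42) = -0.04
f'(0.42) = 0.02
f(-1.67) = -0.04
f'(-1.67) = -0.04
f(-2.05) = -0.02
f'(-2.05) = -0.03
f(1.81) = -0.05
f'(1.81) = -0.05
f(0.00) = -0.05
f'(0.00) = 0.03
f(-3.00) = -0.01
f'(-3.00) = -0.01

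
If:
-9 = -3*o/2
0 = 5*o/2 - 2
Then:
No Solution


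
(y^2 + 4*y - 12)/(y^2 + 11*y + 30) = (y - 2)/(y + 5)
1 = 1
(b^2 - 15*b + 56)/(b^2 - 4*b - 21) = (b - 8)/(b + 3)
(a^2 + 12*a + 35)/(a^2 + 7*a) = (a + 5)/a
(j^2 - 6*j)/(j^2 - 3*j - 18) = j/(j + 3)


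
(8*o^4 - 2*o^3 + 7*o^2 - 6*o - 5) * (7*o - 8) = 56*o^5 - 78*o^4 + 65*o^3 - 98*o^2 + 13*o + 40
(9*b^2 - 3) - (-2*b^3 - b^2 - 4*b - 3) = 2*b^3 + 10*b^2 + 4*b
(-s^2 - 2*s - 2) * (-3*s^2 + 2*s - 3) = 3*s^4 + 4*s^3 + 5*s^2 + 2*s + 6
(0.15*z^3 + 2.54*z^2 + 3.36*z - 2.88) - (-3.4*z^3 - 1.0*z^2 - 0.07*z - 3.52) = 3.55*z^3 + 3.54*z^2 + 3.43*z + 0.64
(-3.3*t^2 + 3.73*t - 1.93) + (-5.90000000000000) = -3.3*t^2 + 3.73*t - 7.83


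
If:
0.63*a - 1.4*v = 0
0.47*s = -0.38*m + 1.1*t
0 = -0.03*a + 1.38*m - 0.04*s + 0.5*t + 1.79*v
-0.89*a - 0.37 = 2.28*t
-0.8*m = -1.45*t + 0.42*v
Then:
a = -0.67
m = 0.34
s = -0.04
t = 0.10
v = -0.30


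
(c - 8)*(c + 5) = c^2 - 3*c - 40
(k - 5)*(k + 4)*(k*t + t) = k^3*t - 21*k*t - 20*t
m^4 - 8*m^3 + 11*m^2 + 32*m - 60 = (m - 5)*(m - 3)*(m - 2)*(m + 2)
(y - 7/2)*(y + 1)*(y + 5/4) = y^3 - 5*y^2/4 - 53*y/8 - 35/8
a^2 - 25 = (a - 5)*(a + 5)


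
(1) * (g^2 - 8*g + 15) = g^2 - 8*g + 15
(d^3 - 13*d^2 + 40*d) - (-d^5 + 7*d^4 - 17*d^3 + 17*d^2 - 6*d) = d^5 - 7*d^4 + 18*d^3 - 30*d^2 + 46*d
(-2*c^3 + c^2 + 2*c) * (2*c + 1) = -4*c^4 + 5*c^2 + 2*c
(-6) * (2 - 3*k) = 18*k - 12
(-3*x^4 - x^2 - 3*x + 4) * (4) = -12*x^4 - 4*x^2 - 12*x + 16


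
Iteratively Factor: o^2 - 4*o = (o - 4)*(o)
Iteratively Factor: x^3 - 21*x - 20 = (x + 4)*(x^2 - 4*x - 5) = (x - 5)*(x + 4)*(x + 1)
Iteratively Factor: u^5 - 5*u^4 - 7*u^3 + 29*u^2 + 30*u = (u + 1)*(u^4 - 6*u^3 - u^2 + 30*u) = (u - 3)*(u + 1)*(u^3 - 3*u^2 - 10*u) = (u - 5)*(u - 3)*(u + 1)*(u^2 + 2*u) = u*(u - 5)*(u - 3)*(u + 1)*(u + 2)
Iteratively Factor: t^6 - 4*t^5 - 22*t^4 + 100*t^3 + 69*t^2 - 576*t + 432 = (t + 3)*(t^5 - 7*t^4 - t^3 + 103*t^2 - 240*t + 144) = (t - 3)*(t + 3)*(t^4 - 4*t^3 - 13*t^2 + 64*t - 48) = (t - 3)^2*(t + 3)*(t^3 - t^2 - 16*t + 16) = (t - 4)*(t - 3)^2*(t + 3)*(t^2 + 3*t - 4) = (t - 4)*(t - 3)^2*(t + 3)*(t + 4)*(t - 1)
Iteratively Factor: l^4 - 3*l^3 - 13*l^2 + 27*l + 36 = (l + 1)*(l^3 - 4*l^2 - 9*l + 36) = (l - 4)*(l + 1)*(l^2 - 9) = (l - 4)*(l + 1)*(l + 3)*(l - 3)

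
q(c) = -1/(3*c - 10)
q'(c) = 3/(3*c - 10)^2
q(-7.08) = 0.03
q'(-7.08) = 0.00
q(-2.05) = 0.06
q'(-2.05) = 0.01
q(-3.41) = 0.05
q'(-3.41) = 0.01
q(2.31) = 0.33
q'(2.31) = 0.32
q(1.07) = 0.15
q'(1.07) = 0.07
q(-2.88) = 0.05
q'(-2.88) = 0.01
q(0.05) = 0.10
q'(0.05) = 0.03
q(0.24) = 0.11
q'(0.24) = 0.03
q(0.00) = 0.10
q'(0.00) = 0.03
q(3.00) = 1.00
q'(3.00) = 3.00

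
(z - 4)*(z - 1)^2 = z^3 - 6*z^2 + 9*z - 4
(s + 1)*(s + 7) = s^2 + 8*s + 7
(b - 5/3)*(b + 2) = b^2 + b/3 - 10/3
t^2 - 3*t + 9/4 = (t - 3/2)^2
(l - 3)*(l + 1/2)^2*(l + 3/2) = l^4 - l^3/2 - 23*l^2/4 - 39*l/8 - 9/8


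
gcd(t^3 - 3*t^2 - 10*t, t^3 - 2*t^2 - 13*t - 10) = t^2 - 3*t - 10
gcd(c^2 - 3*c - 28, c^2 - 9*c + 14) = c - 7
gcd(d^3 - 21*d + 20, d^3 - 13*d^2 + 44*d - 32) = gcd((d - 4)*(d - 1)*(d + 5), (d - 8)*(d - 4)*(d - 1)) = d^2 - 5*d + 4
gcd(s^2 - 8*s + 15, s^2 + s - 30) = s - 5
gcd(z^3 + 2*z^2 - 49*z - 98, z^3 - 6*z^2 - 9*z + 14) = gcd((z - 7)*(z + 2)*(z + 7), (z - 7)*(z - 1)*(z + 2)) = z^2 - 5*z - 14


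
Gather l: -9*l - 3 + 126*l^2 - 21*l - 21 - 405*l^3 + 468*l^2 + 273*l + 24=-405*l^3 + 594*l^2 + 243*l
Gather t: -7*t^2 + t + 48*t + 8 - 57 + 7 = -7*t^2 + 49*t - 42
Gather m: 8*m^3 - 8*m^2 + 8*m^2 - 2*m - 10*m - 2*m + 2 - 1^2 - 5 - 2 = 8*m^3 - 14*m - 6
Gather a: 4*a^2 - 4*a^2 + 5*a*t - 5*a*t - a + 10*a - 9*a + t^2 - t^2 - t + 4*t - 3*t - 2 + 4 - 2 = 0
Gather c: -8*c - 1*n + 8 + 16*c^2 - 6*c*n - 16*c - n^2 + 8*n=16*c^2 + c*(-6*n - 24) - n^2 + 7*n + 8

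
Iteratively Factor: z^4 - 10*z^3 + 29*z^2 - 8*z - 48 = (z - 3)*(z^3 - 7*z^2 + 8*z + 16) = (z - 4)*(z - 3)*(z^2 - 3*z - 4) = (z - 4)*(z - 3)*(z + 1)*(z - 4)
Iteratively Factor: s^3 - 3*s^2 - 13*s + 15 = (s - 5)*(s^2 + 2*s - 3) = (s - 5)*(s + 3)*(s - 1)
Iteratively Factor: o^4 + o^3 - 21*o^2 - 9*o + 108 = (o - 3)*(o^3 + 4*o^2 - 9*o - 36) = (o - 3)*(o + 3)*(o^2 + o - 12) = (o - 3)*(o + 3)*(o + 4)*(o - 3)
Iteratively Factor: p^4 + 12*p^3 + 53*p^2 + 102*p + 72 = (p + 4)*(p^3 + 8*p^2 + 21*p + 18) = (p + 3)*(p + 4)*(p^2 + 5*p + 6) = (p + 2)*(p + 3)*(p + 4)*(p + 3)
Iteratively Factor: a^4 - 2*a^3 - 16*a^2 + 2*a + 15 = (a + 3)*(a^3 - 5*a^2 - a + 5) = (a - 5)*(a + 3)*(a^2 - 1) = (a - 5)*(a - 1)*(a + 3)*(a + 1)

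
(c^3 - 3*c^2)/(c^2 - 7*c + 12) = c^2/(c - 4)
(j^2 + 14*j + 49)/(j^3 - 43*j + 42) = (j + 7)/(j^2 - 7*j + 6)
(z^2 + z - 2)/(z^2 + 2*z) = (z - 1)/z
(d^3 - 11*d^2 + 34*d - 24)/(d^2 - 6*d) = d - 5 + 4/d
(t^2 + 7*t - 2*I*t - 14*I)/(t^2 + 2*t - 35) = (t - 2*I)/(t - 5)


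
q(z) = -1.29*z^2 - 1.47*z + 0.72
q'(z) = -2.58*z - 1.47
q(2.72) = -12.82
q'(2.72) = -8.49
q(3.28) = -17.98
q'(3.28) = -9.93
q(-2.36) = -3.00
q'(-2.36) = 4.62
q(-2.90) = -5.87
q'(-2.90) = 6.01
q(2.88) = -14.21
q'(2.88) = -8.90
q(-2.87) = -5.69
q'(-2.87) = 5.93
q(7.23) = -77.34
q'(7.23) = -20.12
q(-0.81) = 1.06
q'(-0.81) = 0.62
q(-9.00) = -90.54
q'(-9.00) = 21.75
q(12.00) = -202.68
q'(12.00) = -32.43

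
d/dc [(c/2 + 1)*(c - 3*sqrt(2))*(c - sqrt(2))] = 3*c^2/2 - 4*sqrt(2)*c + 2*c - 4*sqrt(2) + 3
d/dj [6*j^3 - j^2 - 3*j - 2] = 18*j^2 - 2*j - 3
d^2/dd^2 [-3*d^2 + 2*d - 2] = -6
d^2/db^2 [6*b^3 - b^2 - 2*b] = 36*b - 2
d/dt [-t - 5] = -1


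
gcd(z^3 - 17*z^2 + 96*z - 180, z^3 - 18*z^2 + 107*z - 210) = z^2 - 11*z + 30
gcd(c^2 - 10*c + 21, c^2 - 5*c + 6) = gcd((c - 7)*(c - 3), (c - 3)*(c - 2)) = c - 3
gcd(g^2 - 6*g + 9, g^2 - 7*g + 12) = g - 3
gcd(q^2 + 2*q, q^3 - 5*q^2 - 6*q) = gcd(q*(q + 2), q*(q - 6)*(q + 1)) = q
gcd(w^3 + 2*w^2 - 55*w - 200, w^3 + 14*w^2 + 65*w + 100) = w^2 + 10*w + 25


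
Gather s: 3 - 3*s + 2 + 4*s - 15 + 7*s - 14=8*s - 24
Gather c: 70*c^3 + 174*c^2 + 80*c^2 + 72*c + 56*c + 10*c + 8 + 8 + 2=70*c^3 + 254*c^2 + 138*c + 18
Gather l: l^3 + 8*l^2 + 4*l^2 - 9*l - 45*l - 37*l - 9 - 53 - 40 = l^3 + 12*l^2 - 91*l - 102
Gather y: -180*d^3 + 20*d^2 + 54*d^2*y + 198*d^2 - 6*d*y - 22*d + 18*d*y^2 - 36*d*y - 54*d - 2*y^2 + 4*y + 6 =-180*d^3 + 218*d^2 - 76*d + y^2*(18*d - 2) + y*(54*d^2 - 42*d + 4) + 6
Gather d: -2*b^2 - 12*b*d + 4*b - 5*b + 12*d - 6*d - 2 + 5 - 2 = -2*b^2 - b + d*(6 - 12*b) + 1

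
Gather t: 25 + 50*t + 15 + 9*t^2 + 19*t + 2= 9*t^2 + 69*t + 42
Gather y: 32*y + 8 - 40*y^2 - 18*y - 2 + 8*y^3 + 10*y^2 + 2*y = 8*y^3 - 30*y^2 + 16*y + 6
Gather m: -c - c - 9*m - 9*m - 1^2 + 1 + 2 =-2*c - 18*m + 2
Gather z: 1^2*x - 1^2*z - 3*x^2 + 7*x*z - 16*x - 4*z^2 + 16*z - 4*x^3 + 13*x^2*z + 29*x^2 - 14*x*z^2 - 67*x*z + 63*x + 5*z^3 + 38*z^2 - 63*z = -4*x^3 + 26*x^2 + 48*x + 5*z^3 + z^2*(34 - 14*x) + z*(13*x^2 - 60*x - 48)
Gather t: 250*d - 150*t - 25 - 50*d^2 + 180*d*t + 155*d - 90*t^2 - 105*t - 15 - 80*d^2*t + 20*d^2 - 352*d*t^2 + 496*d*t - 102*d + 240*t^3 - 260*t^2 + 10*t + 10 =-30*d^2 + 303*d + 240*t^3 + t^2*(-352*d - 350) + t*(-80*d^2 + 676*d - 245) - 30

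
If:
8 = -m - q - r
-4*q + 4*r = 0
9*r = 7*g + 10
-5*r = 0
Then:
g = -10/7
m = -8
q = 0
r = 0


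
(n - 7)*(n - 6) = n^2 - 13*n + 42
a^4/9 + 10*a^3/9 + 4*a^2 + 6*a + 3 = (a/3 + 1)^2*(a + 1)*(a + 3)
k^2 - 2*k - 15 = (k - 5)*(k + 3)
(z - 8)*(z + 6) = z^2 - 2*z - 48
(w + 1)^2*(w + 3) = w^3 + 5*w^2 + 7*w + 3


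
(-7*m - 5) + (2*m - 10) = -5*m - 15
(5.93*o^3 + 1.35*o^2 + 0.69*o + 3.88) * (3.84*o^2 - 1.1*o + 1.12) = 22.7712*o^5 - 1.339*o^4 + 7.8062*o^3 + 15.6522*o^2 - 3.4952*o + 4.3456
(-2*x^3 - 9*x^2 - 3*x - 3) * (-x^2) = 2*x^5 + 9*x^4 + 3*x^3 + 3*x^2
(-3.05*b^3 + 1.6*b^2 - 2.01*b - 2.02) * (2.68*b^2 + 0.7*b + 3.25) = -8.174*b^5 + 2.153*b^4 - 14.1793*b^3 - 1.6206*b^2 - 7.9465*b - 6.565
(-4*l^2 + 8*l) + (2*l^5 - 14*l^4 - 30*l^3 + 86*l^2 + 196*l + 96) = 2*l^5 - 14*l^4 - 30*l^3 + 82*l^2 + 204*l + 96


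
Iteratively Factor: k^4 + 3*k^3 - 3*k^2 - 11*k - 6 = (k + 1)*(k^3 + 2*k^2 - 5*k - 6) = (k + 1)^2*(k^2 + k - 6) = (k + 1)^2*(k + 3)*(k - 2)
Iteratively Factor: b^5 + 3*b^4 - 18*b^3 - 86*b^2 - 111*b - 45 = (b + 1)*(b^4 + 2*b^3 - 20*b^2 - 66*b - 45) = (b - 5)*(b + 1)*(b^3 + 7*b^2 + 15*b + 9) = (b - 5)*(b + 1)^2*(b^2 + 6*b + 9) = (b - 5)*(b + 1)^2*(b + 3)*(b + 3)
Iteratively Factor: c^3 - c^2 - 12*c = (c + 3)*(c^2 - 4*c) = (c - 4)*(c + 3)*(c)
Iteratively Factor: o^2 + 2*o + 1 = (o + 1)*(o + 1)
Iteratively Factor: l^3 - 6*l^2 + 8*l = (l - 4)*(l^2 - 2*l) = l*(l - 4)*(l - 2)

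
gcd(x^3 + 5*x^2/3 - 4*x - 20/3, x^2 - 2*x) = x - 2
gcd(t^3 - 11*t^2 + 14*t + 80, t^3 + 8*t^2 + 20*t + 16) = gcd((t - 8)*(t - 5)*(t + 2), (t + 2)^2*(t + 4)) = t + 2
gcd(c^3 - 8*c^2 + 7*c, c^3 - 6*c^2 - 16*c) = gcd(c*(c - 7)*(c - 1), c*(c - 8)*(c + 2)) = c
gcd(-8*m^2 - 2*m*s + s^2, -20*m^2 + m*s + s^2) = -4*m + s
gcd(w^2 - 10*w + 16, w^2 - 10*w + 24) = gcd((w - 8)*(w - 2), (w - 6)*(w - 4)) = 1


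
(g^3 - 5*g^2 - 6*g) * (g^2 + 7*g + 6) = g^5 + 2*g^4 - 35*g^3 - 72*g^2 - 36*g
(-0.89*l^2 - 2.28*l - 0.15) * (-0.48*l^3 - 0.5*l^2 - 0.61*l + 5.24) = 0.4272*l^5 + 1.5394*l^4 + 1.7549*l^3 - 3.1978*l^2 - 11.8557*l - 0.786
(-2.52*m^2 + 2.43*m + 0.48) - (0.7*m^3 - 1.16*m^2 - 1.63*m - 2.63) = -0.7*m^3 - 1.36*m^2 + 4.06*m + 3.11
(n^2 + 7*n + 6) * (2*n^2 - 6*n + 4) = 2*n^4 + 8*n^3 - 26*n^2 - 8*n + 24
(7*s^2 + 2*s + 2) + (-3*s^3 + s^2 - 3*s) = -3*s^3 + 8*s^2 - s + 2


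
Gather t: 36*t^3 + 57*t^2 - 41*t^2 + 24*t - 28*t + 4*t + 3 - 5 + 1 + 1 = 36*t^3 + 16*t^2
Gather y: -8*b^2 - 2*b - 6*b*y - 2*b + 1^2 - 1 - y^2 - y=-8*b^2 - 4*b - y^2 + y*(-6*b - 1)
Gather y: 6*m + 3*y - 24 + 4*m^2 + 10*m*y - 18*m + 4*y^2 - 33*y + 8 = 4*m^2 - 12*m + 4*y^2 + y*(10*m - 30) - 16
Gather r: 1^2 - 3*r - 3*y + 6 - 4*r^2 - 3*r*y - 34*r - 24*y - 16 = -4*r^2 + r*(-3*y - 37) - 27*y - 9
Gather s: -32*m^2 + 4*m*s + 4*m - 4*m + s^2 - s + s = -32*m^2 + 4*m*s + s^2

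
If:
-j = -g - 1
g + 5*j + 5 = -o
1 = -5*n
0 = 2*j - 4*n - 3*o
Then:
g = -41/25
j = -16/25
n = -1/5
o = -4/25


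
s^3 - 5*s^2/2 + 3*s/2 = s*(s - 3/2)*(s - 1)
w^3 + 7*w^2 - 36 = (w - 2)*(w + 3)*(w + 6)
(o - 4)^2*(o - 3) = o^3 - 11*o^2 + 40*o - 48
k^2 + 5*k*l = k*(k + 5*l)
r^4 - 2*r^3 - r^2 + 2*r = r*(r - 2)*(r - 1)*(r + 1)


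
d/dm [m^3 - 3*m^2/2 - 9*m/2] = 3*m^2 - 3*m - 9/2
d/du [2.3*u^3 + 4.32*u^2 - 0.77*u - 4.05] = 6.9*u^2 + 8.64*u - 0.77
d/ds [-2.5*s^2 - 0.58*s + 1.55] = -5.0*s - 0.58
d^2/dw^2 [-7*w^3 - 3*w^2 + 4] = -42*w - 6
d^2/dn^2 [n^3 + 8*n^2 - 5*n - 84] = 6*n + 16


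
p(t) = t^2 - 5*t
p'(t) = 2*t - 5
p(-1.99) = 13.91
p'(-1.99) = -8.98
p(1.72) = -5.64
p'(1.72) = -1.56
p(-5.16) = 52.43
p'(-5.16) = -15.32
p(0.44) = -2.01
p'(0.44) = -4.12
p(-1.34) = 8.50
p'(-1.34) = -7.68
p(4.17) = -3.46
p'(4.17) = 3.34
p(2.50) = -6.25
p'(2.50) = 0.00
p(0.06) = -0.30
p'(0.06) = -4.88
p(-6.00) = 66.00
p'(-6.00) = -17.00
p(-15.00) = 300.00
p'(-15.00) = -35.00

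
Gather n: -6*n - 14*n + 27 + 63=90 - 20*n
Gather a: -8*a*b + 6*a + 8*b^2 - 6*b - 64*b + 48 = a*(6 - 8*b) + 8*b^2 - 70*b + 48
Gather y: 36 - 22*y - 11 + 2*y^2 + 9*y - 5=2*y^2 - 13*y + 20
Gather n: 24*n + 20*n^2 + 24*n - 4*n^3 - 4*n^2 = -4*n^3 + 16*n^2 + 48*n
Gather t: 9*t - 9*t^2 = -9*t^2 + 9*t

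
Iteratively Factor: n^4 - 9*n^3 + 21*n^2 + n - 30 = (n + 1)*(n^3 - 10*n^2 + 31*n - 30) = (n - 2)*(n + 1)*(n^2 - 8*n + 15) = (n - 3)*(n - 2)*(n + 1)*(n - 5)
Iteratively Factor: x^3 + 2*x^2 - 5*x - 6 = (x + 1)*(x^2 + x - 6) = (x - 2)*(x + 1)*(x + 3)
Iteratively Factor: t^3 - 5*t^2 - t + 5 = (t - 5)*(t^2 - 1) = (t - 5)*(t - 1)*(t + 1)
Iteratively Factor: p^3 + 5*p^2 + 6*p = (p)*(p^2 + 5*p + 6) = p*(p + 2)*(p + 3)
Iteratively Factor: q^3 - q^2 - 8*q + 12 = (q + 3)*(q^2 - 4*q + 4) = (q - 2)*(q + 3)*(q - 2)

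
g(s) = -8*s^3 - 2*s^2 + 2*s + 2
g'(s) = -24*s^2 - 4*s + 2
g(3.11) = -251.77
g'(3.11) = -242.57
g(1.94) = -60.06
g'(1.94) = -96.09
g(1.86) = -52.68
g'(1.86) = -88.47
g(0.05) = 2.09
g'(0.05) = 1.74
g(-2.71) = 141.11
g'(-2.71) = -163.42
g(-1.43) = 18.44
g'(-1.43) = -41.36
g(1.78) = -45.89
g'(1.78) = -81.16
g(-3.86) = 424.58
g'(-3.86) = -340.15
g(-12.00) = 13514.00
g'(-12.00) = -3406.00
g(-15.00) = 26522.00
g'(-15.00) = -5338.00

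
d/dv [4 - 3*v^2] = -6*v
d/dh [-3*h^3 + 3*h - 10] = 3 - 9*h^2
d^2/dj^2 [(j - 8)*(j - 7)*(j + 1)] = 6*j - 28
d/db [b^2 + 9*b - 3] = 2*b + 9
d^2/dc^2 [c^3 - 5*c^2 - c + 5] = 6*c - 10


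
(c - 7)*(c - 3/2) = c^2 - 17*c/2 + 21/2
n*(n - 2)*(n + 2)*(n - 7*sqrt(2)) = n^4 - 7*sqrt(2)*n^3 - 4*n^2 + 28*sqrt(2)*n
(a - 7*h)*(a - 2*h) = a^2 - 9*a*h + 14*h^2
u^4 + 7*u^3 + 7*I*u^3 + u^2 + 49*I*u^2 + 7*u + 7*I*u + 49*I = (u + 7)*(u - I)*(u + I)*(u + 7*I)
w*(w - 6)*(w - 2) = w^3 - 8*w^2 + 12*w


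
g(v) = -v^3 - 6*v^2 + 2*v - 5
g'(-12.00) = -286.00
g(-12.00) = 835.00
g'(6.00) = -178.00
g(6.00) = -425.00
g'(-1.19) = 12.03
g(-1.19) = -14.19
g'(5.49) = -154.30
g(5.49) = -340.33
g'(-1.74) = 13.80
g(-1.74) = -21.38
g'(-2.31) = 13.71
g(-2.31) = -29.31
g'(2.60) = -49.48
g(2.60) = -57.94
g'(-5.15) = -15.77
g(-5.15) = -37.84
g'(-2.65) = 12.73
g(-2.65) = -33.83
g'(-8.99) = -132.58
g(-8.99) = 218.67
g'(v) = -3*v^2 - 12*v + 2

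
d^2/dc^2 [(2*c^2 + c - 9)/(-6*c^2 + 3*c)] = 2*(-8*c^3 + 108*c^2 - 54*c + 9)/(3*c^3*(8*c^3 - 12*c^2 + 6*c - 1))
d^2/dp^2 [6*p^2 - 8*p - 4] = 12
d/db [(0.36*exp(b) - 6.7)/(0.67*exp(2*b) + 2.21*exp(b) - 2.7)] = (-0.2412*exp(2*b) + 8.978*exp(b) + 13.835)*exp(b)/(0.4489*exp(4*b) + 2.9614*exp(3*b) + 1.2661*exp(2*b) - 11.934*exp(b) + 7.29)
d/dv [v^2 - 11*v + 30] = 2*v - 11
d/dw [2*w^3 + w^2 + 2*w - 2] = 6*w^2 + 2*w + 2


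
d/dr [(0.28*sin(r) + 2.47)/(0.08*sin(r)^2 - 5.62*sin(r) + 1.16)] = (-0.0224*sin(r)^2 - 0.3952*sin(r) + 14.2062)*cos(r)/(0.0064*sin(r)^4 - 0.8992*sin(r)^3 + 31.77*sin(r)^2 - 13.0384*sin(r) + 1.3456)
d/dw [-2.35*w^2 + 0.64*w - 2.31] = 0.64 - 4.7*w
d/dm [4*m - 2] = 4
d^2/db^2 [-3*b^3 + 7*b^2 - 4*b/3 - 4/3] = 14 - 18*b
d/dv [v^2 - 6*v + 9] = 2*v - 6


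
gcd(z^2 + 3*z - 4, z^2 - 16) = z + 4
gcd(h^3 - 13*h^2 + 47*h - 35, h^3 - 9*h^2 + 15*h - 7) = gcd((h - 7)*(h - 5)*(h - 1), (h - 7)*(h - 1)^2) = h^2 - 8*h + 7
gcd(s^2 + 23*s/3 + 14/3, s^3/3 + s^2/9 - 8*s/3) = 1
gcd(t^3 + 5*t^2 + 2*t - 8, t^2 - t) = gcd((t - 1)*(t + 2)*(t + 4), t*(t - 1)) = t - 1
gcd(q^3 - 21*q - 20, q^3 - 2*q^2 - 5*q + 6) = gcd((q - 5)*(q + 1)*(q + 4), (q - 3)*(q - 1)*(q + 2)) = 1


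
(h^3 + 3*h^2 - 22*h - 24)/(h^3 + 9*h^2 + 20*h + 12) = (h - 4)/(h + 2)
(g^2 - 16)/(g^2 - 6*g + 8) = (g + 4)/(g - 2)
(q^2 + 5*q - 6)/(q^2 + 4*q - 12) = (q - 1)/(q - 2)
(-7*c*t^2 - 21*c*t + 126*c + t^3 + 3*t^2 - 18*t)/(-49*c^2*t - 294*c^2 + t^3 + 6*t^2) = (t - 3)/(7*c + t)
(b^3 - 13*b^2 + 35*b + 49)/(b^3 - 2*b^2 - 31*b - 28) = (b - 7)/(b + 4)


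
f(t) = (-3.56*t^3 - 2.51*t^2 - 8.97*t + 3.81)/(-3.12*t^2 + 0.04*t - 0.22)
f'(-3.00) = 0.75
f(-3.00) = -3.67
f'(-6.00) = 1.05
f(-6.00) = -6.53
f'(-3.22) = 0.80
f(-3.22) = -3.84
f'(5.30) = 1.06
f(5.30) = 7.35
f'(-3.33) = 0.83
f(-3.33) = -3.93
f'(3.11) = 0.94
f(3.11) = 5.13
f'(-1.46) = -0.79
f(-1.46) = -3.27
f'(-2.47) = 0.54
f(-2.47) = -3.32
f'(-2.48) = 0.54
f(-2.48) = -3.33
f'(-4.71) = 0.99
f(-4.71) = -5.20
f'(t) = (6.24*t - 0.04)*(-3.56*t^3 - 2.51*t^2 - 8.97*t + 3.81)/(-3.12*t^2 + 0.04*t - 0.22)^2 + (-10.68*t^2 - 5.02*t - 8.97)/(-3.12*t^2 + 0.04*t - 0.22)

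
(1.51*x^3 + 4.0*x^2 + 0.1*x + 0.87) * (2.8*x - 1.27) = 4.228*x^4 + 9.2823*x^3 - 4.8*x^2 + 2.309*x - 1.1049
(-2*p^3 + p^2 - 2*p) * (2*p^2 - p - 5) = -4*p^5 + 4*p^4 + 5*p^3 - 3*p^2 + 10*p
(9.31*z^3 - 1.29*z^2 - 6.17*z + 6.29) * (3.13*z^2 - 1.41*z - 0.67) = 29.1403*z^5 - 17.1648*z^4 - 23.7309*z^3 + 29.2517*z^2 - 4.735*z - 4.2143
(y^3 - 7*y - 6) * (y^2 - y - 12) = y^5 - y^4 - 19*y^3 + y^2 + 90*y + 72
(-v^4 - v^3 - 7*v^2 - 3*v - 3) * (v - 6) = -v^5 + 5*v^4 - v^3 + 39*v^2 + 15*v + 18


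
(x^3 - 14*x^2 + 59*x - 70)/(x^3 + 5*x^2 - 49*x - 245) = (x^2 - 7*x + 10)/(x^2 + 12*x + 35)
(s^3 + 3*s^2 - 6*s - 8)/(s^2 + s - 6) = (s^2 + 5*s + 4)/(s + 3)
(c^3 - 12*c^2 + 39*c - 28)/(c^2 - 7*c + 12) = (c^2 - 8*c + 7)/(c - 3)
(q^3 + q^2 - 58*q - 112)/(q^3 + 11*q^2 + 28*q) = (q^2 - 6*q - 16)/(q*(q + 4))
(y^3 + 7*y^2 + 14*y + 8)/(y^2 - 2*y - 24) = (y^2 + 3*y + 2)/(y - 6)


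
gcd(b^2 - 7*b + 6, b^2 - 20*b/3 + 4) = b - 6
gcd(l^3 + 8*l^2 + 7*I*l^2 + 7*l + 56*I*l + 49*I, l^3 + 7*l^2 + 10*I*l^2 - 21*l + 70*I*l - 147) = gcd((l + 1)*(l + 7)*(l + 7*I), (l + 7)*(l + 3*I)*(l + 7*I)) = l^2 + l*(7 + 7*I) + 49*I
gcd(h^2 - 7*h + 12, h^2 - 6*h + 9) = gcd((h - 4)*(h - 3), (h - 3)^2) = h - 3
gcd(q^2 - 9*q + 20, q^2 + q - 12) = 1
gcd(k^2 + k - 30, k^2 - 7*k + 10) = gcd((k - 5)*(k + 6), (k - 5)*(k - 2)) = k - 5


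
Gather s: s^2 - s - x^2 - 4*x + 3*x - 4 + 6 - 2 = s^2 - s - x^2 - x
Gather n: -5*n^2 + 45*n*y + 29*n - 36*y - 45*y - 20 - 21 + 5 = -5*n^2 + n*(45*y + 29) - 81*y - 36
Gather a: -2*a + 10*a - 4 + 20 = 8*a + 16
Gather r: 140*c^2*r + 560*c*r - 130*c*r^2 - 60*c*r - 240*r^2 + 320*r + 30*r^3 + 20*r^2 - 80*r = 30*r^3 + r^2*(-130*c - 220) + r*(140*c^2 + 500*c + 240)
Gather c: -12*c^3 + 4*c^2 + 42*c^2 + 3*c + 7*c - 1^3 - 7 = -12*c^3 + 46*c^2 + 10*c - 8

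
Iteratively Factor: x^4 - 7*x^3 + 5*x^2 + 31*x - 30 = (x - 3)*(x^3 - 4*x^2 - 7*x + 10) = (x - 3)*(x - 1)*(x^2 - 3*x - 10) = (x - 5)*(x - 3)*(x - 1)*(x + 2)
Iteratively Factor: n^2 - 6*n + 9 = (n - 3)*(n - 3)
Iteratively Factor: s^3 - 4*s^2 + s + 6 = (s + 1)*(s^2 - 5*s + 6) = (s - 2)*(s + 1)*(s - 3)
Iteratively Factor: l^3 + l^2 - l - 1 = (l - 1)*(l^2 + 2*l + 1) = (l - 1)*(l + 1)*(l + 1)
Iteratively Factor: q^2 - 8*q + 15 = (q - 3)*(q - 5)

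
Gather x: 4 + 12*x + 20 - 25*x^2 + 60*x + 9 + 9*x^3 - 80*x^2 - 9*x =9*x^3 - 105*x^2 + 63*x + 33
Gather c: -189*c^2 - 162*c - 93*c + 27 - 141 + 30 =-189*c^2 - 255*c - 84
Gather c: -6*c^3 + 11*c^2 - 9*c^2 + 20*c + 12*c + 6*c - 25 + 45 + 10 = -6*c^3 + 2*c^2 + 38*c + 30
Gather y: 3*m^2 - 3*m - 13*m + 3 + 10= 3*m^2 - 16*m + 13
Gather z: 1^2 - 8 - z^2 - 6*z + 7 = -z^2 - 6*z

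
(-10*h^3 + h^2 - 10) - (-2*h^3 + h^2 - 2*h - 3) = -8*h^3 + 2*h - 7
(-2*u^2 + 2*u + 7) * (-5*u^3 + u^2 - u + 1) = 10*u^5 - 12*u^4 - 31*u^3 + 3*u^2 - 5*u + 7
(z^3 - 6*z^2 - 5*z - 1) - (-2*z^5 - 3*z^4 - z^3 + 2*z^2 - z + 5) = 2*z^5 + 3*z^4 + 2*z^3 - 8*z^2 - 4*z - 6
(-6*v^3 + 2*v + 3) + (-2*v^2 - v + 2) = -6*v^3 - 2*v^2 + v + 5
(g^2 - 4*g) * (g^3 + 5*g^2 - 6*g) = g^5 + g^4 - 26*g^3 + 24*g^2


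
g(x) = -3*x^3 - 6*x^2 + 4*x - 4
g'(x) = -9*x^2 - 12*x + 4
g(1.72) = -30.14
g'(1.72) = -43.27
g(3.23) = -154.77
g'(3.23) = -128.66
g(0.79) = -6.06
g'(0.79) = -11.10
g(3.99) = -274.12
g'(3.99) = -187.16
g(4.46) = -371.66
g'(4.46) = -228.54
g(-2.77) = 2.64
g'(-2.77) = -31.82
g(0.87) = -7.04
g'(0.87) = -13.25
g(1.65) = -27.21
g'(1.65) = -40.30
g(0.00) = -4.00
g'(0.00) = 4.00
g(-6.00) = 404.00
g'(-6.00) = -248.00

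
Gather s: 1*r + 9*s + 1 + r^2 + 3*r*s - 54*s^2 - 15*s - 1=r^2 + r - 54*s^2 + s*(3*r - 6)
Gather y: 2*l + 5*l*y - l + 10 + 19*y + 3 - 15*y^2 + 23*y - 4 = l - 15*y^2 + y*(5*l + 42) + 9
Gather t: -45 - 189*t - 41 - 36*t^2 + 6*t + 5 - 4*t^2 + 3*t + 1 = -40*t^2 - 180*t - 80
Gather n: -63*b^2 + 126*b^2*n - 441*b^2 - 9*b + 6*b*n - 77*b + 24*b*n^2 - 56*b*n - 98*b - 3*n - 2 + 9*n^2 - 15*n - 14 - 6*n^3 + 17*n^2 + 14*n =-504*b^2 - 184*b - 6*n^3 + n^2*(24*b + 26) + n*(126*b^2 - 50*b - 4) - 16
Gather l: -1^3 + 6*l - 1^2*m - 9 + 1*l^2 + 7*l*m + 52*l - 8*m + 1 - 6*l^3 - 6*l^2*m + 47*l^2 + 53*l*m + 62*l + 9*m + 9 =-6*l^3 + l^2*(48 - 6*m) + l*(60*m + 120)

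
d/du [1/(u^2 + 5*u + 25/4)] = 16*(-2*u - 5)/(4*u^2 + 20*u + 25)^2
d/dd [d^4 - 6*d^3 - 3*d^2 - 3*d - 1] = 4*d^3 - 18*d^2 - 6*d - 3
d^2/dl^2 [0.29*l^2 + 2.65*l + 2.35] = 0.580000000000000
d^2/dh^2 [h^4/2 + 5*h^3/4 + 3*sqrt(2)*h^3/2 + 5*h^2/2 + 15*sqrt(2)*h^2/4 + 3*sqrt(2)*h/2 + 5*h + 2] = 6*h^2 + 15*h/2 + 9*sqrt(2)*h + 5 + 15*sqrt(2)/2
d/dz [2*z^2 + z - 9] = 4*z + 1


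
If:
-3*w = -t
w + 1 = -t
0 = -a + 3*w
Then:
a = -3/4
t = -3/4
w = -1/4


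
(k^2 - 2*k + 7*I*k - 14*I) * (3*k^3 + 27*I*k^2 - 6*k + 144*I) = 3*k^5 - 6*k^4 + 48*I*k^4 - 195*k^3 - 96*I*k^3 + 390*k^2 + 102*I*k^2 - 1008*k - 204*I*k + 2016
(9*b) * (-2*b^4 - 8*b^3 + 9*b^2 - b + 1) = -18*b^5 - 72*b^4 + 81*b^3 - 9*b^2 + 9*b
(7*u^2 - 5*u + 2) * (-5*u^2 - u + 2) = -35*u^4 + 18*u^3 + 9*u^2 - 12*u + 4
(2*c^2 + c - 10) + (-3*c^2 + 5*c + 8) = -c^2 + 6*c - 2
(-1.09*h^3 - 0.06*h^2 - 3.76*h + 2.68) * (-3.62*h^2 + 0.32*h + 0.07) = 3.9458*h^5 - 0.1316*h^4 + 13.5157*h^3 - 10.909*h^2 + 0.5944*h + 0.1876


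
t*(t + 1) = t^2 + t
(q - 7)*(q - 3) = q^2 - 10*q + 21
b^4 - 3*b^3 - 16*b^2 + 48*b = b*(b - 4)*(b - 3)*(b + 4)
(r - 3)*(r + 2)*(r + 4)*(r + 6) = r^4 + 9*r^3 + 8*r^2 - 84*r - 144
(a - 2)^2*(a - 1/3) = a^3 - 13*a^2/3 + 16*a/3 - 4/3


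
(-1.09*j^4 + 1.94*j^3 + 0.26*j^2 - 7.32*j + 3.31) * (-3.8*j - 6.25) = 4.142*j^5 - 0.559499999999999*j^4 - 13.113*j^3 + 26.191*j^2 + 33.172*j - 20.6875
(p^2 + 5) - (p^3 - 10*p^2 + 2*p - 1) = -p^3 + 11*p^2 - 2*p + 6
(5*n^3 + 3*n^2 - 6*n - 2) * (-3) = -15*n^3 - 9*n^2 + 18*n + 6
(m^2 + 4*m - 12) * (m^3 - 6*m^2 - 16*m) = m^5 - 2*m^4 - 52*m^3 + 8*m^2 + 192*m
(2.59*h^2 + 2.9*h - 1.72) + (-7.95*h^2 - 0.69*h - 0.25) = -5.36*h^2 + 2.21*h - 1.97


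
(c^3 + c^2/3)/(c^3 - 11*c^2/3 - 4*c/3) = c/(c - 4)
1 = 1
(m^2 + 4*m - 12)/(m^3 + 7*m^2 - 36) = 1/(m + 3)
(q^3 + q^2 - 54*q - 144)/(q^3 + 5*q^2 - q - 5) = (q^3 + q^2 - 54*q - 144)/(q^3 + 5*q^2 - q - 5)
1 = 1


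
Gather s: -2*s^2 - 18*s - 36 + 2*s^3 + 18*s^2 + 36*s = 2*s^3 + 16*s^2 + 18*s - 36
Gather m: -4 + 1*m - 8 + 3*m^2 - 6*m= 3*m^2 - 5*m - 12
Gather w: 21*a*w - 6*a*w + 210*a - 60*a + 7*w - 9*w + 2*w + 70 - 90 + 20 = 15*a*w + 150*a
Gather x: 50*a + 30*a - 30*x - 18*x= 80*a - 48*x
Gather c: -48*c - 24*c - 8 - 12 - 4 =-72*c - 24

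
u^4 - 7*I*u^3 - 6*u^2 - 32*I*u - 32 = (u - 4*I)^2*(u - I)*(u + 2*I)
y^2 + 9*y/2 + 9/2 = (y + 3/2)*(y + 3)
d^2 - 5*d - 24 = (d - 8)*(d + 3)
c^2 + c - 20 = (c - 4)*(c + 5)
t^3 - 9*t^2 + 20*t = t*(t - 5)*(t - 4)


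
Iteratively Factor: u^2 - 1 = (u - 1)*(u + 1)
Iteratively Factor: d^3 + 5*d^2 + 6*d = (d)*(d^2 + 5*d + 6) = d*(d + 3)*(d + 2)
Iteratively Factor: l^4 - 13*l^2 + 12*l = (l - 3)*(l^3 + 3*l^2 - 4*l) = l*(l - 3)*(l^2 + 3*l - 4) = l*(l - 3)*(l + 4)*(l - 1)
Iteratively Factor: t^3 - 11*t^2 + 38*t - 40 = (t - 4)*(t^2 - 7*t + 10) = (t - 5)*(t - 4)*(t - 2)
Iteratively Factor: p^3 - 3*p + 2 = (p + 2)*(p^2 - 2*p + 1) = (p - 1)*(p + 2)*(p - 1)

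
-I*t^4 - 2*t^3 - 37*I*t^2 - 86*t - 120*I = (t - 5*I)*(t - 4*I)*(t + 6*I)*(-I*t + 1)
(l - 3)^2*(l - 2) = l^3 - 8*l^2 + 21*l - 18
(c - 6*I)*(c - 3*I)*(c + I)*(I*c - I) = I*c^4 + 8*c^3 - I*c^3 - 8*c^2 - 9*I*c^2 + 18*c + 9*I*c - 18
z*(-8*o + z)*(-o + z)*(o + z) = 8*o^3*z - o^2*z^2 - 8*o*z^3 + z^4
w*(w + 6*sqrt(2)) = w^2 + 6*sqrt(2)*w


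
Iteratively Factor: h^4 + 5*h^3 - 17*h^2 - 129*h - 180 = (h + 3)*(h^3 + 2*h^2 - 23*h - 60) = (h - 5)*(h + 3)*(h^2 + 7*h + 12) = (h - 5)*(h + 3)*(h + 4)*(h + 3)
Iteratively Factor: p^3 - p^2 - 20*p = (p - 5)*(p^2 + 4*p) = p*(p - 5)*(p + 4)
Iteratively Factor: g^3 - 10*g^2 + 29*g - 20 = (g - 1)*(g^2 - 9*g + 20) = (g - 4)*(g - 1)*(g - 5)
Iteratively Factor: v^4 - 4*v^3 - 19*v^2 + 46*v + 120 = (v - 5)*(v^3 + v^2 - 14*v - 24) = (v - 5)*(v + 3)*(v^2 - 2*v - 8) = (v - 5)*(v + 2)*(v + 3)*(v - 4)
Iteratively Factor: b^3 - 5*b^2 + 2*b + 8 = (b + 1)*(b^2 - 6*b + 8) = (b - 4)*(b + 1)*(b - 2)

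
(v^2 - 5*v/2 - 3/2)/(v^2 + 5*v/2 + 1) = (v - 3)/(v + 2)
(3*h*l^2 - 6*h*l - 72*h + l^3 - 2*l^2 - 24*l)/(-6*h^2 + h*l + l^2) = (-l^2 + 2*l + 24)/(2*h - l)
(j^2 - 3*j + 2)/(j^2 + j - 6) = (j - 1)/(j + 3)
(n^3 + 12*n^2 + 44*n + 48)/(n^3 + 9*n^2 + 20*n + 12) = (n + 4)/(n + 1)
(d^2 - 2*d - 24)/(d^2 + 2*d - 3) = (d^2 - 2*d - 24)/(d^2 + 2*d - 3)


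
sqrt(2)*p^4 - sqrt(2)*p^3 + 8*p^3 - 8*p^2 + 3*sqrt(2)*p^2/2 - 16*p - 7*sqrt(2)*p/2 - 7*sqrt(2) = (p - 2)*(p + sqrt(2)/2)*(p + 7*sqrt(2)/2)*(sqrt(2)*p + sqrt(2))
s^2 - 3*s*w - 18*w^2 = (s - 6*w)*(s + 3*w)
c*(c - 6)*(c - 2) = c^3 - 8*c^2 + 12*c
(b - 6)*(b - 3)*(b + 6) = b^3 - 3*b^2 - 36*b + 108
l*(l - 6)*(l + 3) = l^3 - 3*l^2 - 18*l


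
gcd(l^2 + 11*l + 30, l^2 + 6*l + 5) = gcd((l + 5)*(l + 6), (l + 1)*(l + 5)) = l + 5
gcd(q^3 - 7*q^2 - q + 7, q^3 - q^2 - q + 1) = q^2 - 1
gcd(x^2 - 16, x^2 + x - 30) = 1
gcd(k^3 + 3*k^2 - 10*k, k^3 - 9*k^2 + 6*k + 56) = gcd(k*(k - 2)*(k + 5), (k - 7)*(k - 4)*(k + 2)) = 1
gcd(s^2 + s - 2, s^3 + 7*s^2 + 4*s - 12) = s^2 + s - 2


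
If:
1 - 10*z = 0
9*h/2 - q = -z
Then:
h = 2*q/9 - 1/45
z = 1/10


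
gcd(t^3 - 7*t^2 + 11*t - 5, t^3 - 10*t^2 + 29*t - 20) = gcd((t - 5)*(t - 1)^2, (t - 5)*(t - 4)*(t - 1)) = t^2 - 6*t + 5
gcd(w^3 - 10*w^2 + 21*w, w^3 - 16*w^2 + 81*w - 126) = w^2 - 10*w + 21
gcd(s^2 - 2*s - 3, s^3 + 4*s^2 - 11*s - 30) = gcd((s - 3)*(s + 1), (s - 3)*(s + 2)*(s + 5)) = s - 3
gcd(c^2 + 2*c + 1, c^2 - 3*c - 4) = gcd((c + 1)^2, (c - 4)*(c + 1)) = c + 1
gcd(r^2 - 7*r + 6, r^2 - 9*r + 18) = r - 6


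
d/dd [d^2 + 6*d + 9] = 2*d + 6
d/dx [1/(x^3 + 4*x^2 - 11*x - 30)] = (-3*x^2 - 8*x + 11)/(x^3 + 4*x^2 - 11*x - 30)^2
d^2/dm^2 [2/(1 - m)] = -4/(m - 1)^3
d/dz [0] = 0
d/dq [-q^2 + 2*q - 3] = 2 - 2*q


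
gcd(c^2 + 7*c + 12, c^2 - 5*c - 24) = c + 3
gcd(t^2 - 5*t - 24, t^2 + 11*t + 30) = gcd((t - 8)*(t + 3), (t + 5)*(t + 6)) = 1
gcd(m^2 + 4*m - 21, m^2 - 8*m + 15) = m - 3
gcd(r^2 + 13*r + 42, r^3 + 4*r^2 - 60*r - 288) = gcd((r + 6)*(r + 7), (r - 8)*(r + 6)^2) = r + 6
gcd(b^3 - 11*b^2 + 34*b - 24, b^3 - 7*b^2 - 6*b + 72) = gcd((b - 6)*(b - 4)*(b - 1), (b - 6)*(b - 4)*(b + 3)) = b^2 - 10*b + 24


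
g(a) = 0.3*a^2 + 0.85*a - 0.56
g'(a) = 0.6*a + 0.85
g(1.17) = 0.85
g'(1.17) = 1.55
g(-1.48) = -1.16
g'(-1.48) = -0.04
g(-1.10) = -1.13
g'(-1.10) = 0.19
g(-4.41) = 1.53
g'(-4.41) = -1.80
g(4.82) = 10.51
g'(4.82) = 3.74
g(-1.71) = -1.14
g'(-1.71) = -0.18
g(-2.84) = -0.55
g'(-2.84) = -0.85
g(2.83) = 4.25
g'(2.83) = 2.55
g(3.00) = 4.69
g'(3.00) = 2.65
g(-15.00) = 54.19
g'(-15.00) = -8.15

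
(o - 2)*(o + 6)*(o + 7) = o^3 + 11*o^2 + 16*o - 84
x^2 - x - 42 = (x - 7)*(x + 6)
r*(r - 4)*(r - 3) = r^3 - 7*r^2 + 12*r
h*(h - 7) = h^2 - 7*h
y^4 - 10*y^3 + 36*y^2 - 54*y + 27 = (y - 3)^3*(y - 1)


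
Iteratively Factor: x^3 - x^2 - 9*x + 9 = (x - 1)*(x^2 - 9) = (x - 1)*(x + 3)*(x - 3)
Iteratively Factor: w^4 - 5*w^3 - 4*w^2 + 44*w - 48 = (w - 2)*(w^3 - 3*w^2 - 10*w + 24) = (w - 2)^2*(w^2 - w - 12) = (w - 4)*(w - 2)^2*(w + 3)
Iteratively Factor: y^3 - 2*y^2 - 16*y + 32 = (y - 4)*(y^2 + 2*y - 8) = (y - 4)*(y + 4)*(y - 2)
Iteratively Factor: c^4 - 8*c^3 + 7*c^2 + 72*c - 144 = (c - 4)*(c^3 - 4*c^2 - 9*c + 36) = (c - 4)^2*(c^2 - 9) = (c - 4)^2*(c + 3)*(c - 3)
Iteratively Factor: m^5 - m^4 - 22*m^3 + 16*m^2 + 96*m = (m - 4)*(m^4 + 3*m^3 - 10*m^2 - 24*m) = (m - 4)*(m + 4)*(m^3 - m^2 - 6*m) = m*(m - 4)*(m + 4)*(m^2 - m - 6) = m*(m - 4)*(m + 2)*(m + 4)*(m - 3)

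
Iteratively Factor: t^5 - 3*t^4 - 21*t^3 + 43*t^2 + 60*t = (t - 3)*(t^4 - 21*t^2 - 20*t) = t*(t - 3)*(t^3 - 21*t - 20) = t*(t - 5)*(t - 3)*(t^2 + 5*t + 4) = t*(t - 5)*(t - 3)*(t + 4)*(t + 1)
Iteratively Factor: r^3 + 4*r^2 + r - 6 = (r - 1)*(r^2 + 5*r + 6) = (r - 1)*(r + 2)*(r + 3)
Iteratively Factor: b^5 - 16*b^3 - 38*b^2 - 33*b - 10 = (b + 2)*(b^4 - 2*b^3 - 12*b^2 - 14*b - 5) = (b + 1)*(b + 2)*(b^3 - 3*b^2 - 9*b - 5) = (b - 5)*(b + 1)*(b + 2)*(b^2 + 2*b + 1) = (b - 5)*(b + 1)^2*(b + 2)*(b + 1)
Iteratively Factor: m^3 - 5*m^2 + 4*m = (m)*(m^2 - 5*m + 4) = m*(m - 1)*(m - 4)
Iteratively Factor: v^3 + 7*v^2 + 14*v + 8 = (v + 2)*(v^2 + 5*v + 4) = (v + 2)*(v + 4)*(v + 1)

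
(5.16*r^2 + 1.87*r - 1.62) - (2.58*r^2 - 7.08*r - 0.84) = 2.58*r^2 + 8.95*r - 0.78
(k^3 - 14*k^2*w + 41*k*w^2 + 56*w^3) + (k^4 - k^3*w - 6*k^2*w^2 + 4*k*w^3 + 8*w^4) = k^4 - k^3*w + k^3 - 6*k^2*w^2 - 14*k^2*w + 4*k*w^3 + 41*k*w^2 + 8*w^4 + 56*w^3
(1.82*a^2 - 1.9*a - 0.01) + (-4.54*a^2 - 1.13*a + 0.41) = -2.72*a^2 - 3.03*a + 0.4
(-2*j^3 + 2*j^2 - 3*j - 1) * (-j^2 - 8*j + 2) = 2*j^5 + 14*j^4 - 17*j^3 + 29*j^2 + 2*j - 2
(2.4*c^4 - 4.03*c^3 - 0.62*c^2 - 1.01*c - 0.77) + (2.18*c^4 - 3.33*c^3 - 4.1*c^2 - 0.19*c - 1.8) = 4.58*c^4 - 7.36*c^3 - 4.72*c^2 - 1.2*c - 2.57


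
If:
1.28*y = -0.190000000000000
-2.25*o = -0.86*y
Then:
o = -0.06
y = -0.15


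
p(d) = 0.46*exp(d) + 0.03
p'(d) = 0.46*exp(d)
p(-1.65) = 0.12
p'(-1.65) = 0.09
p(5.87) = 162.98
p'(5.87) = 162.95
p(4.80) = 55.92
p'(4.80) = 55.89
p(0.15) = 0.56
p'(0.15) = 0.53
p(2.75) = 7.23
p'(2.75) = 7.20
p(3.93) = 23.45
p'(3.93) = 23.42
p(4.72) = 51.63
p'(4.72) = 51.60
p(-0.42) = 0.33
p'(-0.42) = 0.30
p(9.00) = 3727.45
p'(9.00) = 3727.42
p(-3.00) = 0.05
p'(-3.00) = 0.02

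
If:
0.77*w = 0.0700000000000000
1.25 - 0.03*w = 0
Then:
No Solution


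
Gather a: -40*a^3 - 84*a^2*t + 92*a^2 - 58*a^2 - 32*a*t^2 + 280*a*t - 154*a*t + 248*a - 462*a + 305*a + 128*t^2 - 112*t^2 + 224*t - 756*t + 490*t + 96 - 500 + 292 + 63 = -40*a^3 + a^2*(34 - 84*t) + a*(-32*t^2 + 126*t + 91) + 16*t^2 - 42*t - 49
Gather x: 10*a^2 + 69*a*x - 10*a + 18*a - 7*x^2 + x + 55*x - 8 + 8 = 10*a^2 + 8*a - 7*x^2 + x*(69*a + 56)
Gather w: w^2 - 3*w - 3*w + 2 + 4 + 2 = w^2 - 6*w + 8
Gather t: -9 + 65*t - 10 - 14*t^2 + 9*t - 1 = -14*t^2 + 74*t - 20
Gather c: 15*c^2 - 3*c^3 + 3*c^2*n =-3*c^3 + c^2*(3*n + 15)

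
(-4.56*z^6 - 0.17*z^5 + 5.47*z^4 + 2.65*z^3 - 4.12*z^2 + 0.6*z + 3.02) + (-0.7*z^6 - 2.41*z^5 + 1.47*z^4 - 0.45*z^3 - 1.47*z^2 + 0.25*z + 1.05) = -5.26*z^6 - 2.58*z^5 + 6.94*z^4 + 2.2*z^3 - 5.59*z^2 + 0.85*z + 4.07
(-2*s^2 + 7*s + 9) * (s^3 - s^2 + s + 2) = -2*s^5 + 9*s^4 - 6*s^2 + 23*s + 18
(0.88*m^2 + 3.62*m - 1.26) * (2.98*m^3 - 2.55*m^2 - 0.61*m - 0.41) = 2.6224*m^5 + 8.5436*m^4 - 13.5226*m^3 + 0.643999999999999*m^2 - 0.7156*m + 0.5166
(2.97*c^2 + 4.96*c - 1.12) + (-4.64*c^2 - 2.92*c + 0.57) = -1.67*c^2 + 2.04*c - 0.55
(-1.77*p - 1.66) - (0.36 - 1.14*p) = -0.63*p - 2.02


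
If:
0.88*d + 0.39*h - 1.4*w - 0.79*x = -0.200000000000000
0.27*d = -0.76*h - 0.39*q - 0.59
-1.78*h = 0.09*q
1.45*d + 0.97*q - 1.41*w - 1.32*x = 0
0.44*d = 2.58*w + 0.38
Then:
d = -3.41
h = -0.05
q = 0.94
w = -0.73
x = -2.28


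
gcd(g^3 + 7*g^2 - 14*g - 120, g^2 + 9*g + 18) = g + 6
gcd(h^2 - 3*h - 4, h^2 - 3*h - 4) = h^2 - 3*h - 4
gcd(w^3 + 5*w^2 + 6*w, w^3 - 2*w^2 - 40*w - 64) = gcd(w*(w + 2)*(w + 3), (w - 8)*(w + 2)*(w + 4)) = w + 2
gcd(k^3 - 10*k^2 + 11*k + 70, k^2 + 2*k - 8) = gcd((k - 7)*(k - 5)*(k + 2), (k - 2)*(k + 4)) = 1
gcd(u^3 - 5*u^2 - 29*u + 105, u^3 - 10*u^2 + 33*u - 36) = u - 3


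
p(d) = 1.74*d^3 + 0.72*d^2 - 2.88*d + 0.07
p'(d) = 5.22*d^2 + 1.44*d - 2.88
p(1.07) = -0.06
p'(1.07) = 4.64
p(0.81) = -0.87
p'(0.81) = 1.71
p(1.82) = 7.70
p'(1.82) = 17.03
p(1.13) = 0.25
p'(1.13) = 5.41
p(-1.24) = 1.43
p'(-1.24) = 3.36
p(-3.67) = -65.67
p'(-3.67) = 62.14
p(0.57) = -1.02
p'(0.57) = -0.36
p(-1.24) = 1.43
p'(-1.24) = 3.36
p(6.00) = 384.55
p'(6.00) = 193.68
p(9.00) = 1300.93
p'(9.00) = 432.90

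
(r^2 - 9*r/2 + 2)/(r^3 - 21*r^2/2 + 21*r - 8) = (r - 4)/(r^2 - 10*r + 16)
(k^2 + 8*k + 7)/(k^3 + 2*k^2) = (k^2 + 8*k + 7)/(k^2*(k + 2))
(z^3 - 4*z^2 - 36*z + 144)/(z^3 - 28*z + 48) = (z - 6)/(z - 2)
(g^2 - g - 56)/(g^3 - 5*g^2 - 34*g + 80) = (g + 7)/(g^2 + 3*g - 10)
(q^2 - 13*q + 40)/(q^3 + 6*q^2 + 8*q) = (q^2 - 13*q + 40)/(q*(q^2 + 6*q + 8))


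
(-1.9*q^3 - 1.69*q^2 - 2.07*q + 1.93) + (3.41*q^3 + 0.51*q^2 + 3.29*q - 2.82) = 1.51*q^3 - 1.18*q^2 + 1.22*q - 0.89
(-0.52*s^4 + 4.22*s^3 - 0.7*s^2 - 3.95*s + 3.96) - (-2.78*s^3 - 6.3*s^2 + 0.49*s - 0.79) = -0.52*s^4 + 7.0*s^3 + 5.6*s^2 - 4.44*s + 4.75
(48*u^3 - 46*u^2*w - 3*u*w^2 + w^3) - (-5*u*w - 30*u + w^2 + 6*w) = 48*u^3 - 46*u^2*w - 3*u*w^2 + 5*u*w + 30*u + w^3 - w^2 - 6*w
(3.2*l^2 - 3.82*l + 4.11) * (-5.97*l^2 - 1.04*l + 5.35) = -19.104*l^4 + 19.4774*l^3 - 3.4439*l^2 - 24.7114*l + 21.9885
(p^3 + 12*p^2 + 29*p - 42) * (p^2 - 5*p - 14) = p^5 + 7*p^4 - 45*p^3 - 355*p^2 - 196*p + 588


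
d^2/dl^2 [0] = 0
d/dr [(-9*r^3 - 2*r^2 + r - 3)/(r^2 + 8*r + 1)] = (-9*r^4 - 144*r^3 - 44*r^2 + 2*r + 25)/(r^4 + 16*r^3 + 66*r^2 + 16*r + 1)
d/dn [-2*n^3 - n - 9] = -6*n^2 - 1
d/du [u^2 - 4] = 2*u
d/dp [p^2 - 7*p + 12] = 2*p - 7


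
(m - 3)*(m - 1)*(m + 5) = m^3 + m^2 - 17*m + 15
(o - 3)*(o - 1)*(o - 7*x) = o^3 - 7*o^2*x - 4*o^2 + 28*o*x + 3*o - 21*x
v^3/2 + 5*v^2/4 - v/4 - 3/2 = (v/2 + 1)*(v - 1)*(v + 3/2)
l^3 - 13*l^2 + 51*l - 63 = (l - 7)*(l - 3)^2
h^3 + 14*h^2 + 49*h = h*(h + 7)^2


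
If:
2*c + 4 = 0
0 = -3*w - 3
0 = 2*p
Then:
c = -2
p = 0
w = -1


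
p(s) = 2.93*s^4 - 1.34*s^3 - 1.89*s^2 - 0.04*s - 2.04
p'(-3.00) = -341.32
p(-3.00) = 254.58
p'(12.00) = 19627.88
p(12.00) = 58166.28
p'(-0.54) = -1.02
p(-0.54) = -2.11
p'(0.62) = -1.14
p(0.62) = -2.68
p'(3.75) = 547.30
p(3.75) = 479.99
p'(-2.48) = -194.16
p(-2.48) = 117.71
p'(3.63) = 493.86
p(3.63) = 417.55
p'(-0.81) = -5.84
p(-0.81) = -1.27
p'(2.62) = 173.24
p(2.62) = 98.84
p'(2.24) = 103.05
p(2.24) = 47.09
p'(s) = 11.72*s^3 - 4.02*s^2 - 3.78*s - 0.04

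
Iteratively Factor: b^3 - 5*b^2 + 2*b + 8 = (b - 4)*(b^2 - b - 2) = (b - 4)*(b + 1)*(b - 2)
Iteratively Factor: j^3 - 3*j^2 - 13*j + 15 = (j + 3)*(j^2 - 6*j + 5) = (j - 1)*(j + 3)*(j - 5)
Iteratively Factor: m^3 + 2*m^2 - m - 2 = (m + 1)*(m^2 + m - 2) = (m + 1)*(m + 2)*(m - 1)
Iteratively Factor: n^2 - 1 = (n + 1)*(n - 1)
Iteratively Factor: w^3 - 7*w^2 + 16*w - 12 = (w - 2)*(w^2 - 5*w + 6) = (w - 3)*(w - 2)*(w - 2)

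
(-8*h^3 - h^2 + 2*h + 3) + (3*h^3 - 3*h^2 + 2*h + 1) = -5*h^3 - 4*h^2 + 4*h + 4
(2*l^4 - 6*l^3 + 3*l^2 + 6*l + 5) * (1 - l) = -2*l^5 + 8*l^4 - 9*l^3 - 3*l^2 + l + 5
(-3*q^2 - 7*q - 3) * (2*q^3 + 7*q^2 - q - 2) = -6*q^5 - 35*q^4 - 52*q^3 - 8*q^2 + 17*q + 6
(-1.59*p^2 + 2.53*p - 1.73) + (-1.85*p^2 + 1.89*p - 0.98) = -3.44*p^2 + 4.42*p - 2.71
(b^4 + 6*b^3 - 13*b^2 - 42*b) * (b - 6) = b^5 - 49*b^3 + 36*b^2 + 252*b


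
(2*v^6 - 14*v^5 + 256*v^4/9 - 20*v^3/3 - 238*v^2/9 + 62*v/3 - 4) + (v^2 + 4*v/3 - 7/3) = 2*v^6 - 14*v^5 + 256*v^4/9 - 20*v^3/3 - 229*v^2/9 + 22*v - 19/3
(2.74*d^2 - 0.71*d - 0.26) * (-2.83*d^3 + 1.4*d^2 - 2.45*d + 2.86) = -7.7542*d^5 + 5.8453*d^4 - 6.9712*d^3 + 9.2119*d^2 - 1.3936*d - 0.7436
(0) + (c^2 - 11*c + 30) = c^2 - 11*c + 30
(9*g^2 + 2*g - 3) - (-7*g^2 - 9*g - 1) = 16*g^2 + 11*g - 2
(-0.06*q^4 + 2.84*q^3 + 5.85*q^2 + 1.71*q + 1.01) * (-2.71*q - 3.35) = 0.1626*q^5 - 7.4954*q^4 - 25.3675*q^3 - 24.2316*q^2 - 8.4656*q - 3.3835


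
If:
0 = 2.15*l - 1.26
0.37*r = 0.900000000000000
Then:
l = 0.59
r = 2.43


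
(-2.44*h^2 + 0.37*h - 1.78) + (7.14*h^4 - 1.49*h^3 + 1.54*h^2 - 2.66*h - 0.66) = 7.14*h^4 - 1.49*h^3 - 0.9*h^2 - 2.29*h - 2.44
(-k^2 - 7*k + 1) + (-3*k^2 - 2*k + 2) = -4*k^2 - 9*k + 3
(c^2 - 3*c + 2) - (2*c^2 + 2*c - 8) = -c^2 - 5*c + 10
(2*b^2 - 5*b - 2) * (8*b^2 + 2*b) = 16*b^4 - 36*b^3 - 26*b^2 - 4*b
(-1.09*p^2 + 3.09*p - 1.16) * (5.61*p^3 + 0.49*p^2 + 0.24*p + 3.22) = -6.1149*p^5 + 16.8008*p^4 - 5.2551*p^3 - 3.3366*p^2 + 9.6714*p - 3.7352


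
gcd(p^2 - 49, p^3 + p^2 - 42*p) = p + 7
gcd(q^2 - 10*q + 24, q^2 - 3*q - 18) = q - 6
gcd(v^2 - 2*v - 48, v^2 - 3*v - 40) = v - 8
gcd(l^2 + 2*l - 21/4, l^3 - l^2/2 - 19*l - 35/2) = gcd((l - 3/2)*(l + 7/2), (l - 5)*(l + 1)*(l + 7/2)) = l + 7/2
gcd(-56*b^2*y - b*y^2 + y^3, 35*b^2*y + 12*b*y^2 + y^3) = 7*b*y + y^2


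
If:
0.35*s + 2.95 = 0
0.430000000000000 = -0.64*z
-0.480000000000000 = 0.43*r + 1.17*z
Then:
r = 0.71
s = -8.43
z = -0.67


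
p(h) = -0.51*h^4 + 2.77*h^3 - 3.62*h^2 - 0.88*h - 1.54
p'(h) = -2.04*h^3 + 8.31*h^2 - 7.24*h - 0.88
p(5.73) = -154.09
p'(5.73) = -153.31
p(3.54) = -7.23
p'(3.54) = -12.87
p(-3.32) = -201.85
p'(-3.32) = 189.41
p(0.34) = -2.16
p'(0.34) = -2.46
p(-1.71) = -28.83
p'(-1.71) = 46.00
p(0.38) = -2.26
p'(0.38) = -2.54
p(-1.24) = -12.50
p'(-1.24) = 24.76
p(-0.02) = -1.52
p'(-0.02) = -0.73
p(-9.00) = -5652.28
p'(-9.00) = 2224.55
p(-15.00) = -35970.34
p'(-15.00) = 8862.47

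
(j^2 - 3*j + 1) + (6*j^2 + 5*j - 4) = 7*j^2 + 2*j - 3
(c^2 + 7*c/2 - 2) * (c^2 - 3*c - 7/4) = c^4 + c^3/2 - 57*c^2/4 - c/8 + 7/2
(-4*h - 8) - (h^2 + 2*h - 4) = -h^2 - 6*h - 4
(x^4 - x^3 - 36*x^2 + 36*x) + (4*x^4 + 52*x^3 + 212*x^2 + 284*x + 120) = 5*x^4 + 51*x^3 + 176*x^2 + 320*x + 120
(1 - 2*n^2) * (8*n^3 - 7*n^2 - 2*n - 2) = -16*n^5 + 14*n^4 + 12*n^3 - 3*n^2 - 2*n - 2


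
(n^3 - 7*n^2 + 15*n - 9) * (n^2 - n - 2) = n^5 - 8*n^4 + 20*n^3 - 10*n^2 - 21*n + 18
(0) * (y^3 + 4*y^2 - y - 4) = 0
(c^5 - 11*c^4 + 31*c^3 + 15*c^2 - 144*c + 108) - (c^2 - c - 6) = c^5 - 11*c^4 + 31*c^3 + 14*c^2 - 143*c + 114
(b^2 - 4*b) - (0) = b^2 - 4*b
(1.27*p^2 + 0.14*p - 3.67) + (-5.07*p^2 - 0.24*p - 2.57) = -3.8*p^2 - 0.1*p - 6.24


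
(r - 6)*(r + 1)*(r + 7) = r^3 + 2*r^2 - 41*r - 42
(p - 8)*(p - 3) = p^2 - 11*p + 24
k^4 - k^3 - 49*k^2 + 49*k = k*(k - 7)*(k - 1)*(k + 7)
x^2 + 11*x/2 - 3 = (x - 1/2)*(x + 6)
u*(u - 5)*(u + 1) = u^3 - 4*u^2 - 5*u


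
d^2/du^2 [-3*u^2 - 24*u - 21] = -6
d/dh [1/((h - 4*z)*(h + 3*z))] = (-2*h + z)/(h^4 - 2*h^3*z - 23*h^2*z^2 + 24*h*z^3 + 144*z^4)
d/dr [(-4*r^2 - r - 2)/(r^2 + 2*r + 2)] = (-7*r^2 - 12*r + 2)/(r^4 + 4*r^3 + 8*r^2 + 8*r + 4)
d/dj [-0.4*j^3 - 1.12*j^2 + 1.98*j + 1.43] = -1.2*j^2 - 2.24*j + 1.98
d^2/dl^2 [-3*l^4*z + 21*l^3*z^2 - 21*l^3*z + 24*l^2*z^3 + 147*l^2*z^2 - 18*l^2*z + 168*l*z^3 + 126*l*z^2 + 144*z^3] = 6*z*(-6*l^2 + 21*l*z - 21*l + 8*z^2 + 49*z - 6)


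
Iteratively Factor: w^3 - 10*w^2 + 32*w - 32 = (w - 2)*(w^2 - 8*w + 16) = (w - 4)*(w - 2)*(w - 4)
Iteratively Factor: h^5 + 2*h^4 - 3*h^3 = (h + 3)*(h^4 - h^3) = h*(h + 3)*(h^3 - h^2) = h^2*(h + 3)*(h^2 - h) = h^2*(h - 1)*(h + 3)*(h)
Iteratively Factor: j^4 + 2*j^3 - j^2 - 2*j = (j)*(j^3 + 2*j^2 - j - 2) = j*(j + 1)*(j^2 + j - 2) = j*(j + 1)*(j + 2)*(j - 1)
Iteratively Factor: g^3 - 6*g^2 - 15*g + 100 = (g + 4)*(g^2 - 10*g + 25) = (g - 5)*(g + 4)*(g - 5)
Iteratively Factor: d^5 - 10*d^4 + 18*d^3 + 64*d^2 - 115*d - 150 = (d - 5)*(d^4 - 5*d^3 - 7*d^2 + 29*d + 30) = (d - 5)*(d + 2)*(d^3 - 7*d^2 + 7*d + 15) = (d - 5)^2*(d + 2)*(d^2 - 2*d - 3) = (d - 5)^2*(d + 1)*(d + 2)*(d - 3)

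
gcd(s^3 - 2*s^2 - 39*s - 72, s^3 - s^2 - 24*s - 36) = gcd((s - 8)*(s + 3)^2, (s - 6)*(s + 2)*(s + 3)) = s + 3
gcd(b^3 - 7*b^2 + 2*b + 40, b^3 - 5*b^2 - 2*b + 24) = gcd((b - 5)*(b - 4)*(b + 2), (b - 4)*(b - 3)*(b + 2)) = b^2 - 2*b - 8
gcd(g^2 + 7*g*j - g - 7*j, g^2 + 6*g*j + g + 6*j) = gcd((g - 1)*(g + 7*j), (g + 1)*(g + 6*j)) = 1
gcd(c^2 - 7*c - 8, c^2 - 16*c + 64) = c - 8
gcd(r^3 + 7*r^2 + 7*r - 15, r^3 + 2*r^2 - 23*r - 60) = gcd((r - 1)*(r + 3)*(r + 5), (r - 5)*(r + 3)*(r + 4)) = r + 3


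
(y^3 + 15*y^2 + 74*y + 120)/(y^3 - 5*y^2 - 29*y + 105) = (y^2 + 10*y + 24)/(y^2 - 10*y + 21)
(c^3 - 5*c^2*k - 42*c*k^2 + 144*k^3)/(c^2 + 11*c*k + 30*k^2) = (c^2 - 11*c*k + 24*k^2)/(c + 5*k)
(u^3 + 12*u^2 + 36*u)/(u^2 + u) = (u^2 + 12*u + 36)/(u + 1)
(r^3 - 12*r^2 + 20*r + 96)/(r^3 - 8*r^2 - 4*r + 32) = (r - 6)/(r - 2)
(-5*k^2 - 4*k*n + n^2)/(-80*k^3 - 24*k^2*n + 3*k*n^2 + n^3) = (k + n)/(16*k^2 + 8*k*n + n^2)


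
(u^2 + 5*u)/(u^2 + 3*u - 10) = u/(u - 2)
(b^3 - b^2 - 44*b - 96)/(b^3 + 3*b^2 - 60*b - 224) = (b + 3)/(b + 7)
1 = 1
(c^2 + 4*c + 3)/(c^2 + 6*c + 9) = (c + 1)/(c + 3)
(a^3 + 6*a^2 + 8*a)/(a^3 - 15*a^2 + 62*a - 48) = a*(a^2 + 6*a + 8)/(a^3 - 15*a^2 + 62*a - 48)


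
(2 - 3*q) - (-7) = 9 - 3*q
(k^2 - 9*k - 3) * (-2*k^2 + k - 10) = -2*k^4 + 19*k^3 - 13*k^2 + 87*k + 30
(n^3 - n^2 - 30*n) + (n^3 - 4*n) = 2*n^3 - n^2 - 34*n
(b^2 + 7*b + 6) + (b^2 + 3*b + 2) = 2*b^2 + 10*b + 8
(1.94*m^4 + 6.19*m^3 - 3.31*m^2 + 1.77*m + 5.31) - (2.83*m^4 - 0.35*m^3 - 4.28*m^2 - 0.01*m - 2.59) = -0.89*m^4 + 6.54*m^3 + 0.97*m^2 + 1.78*m + 7.9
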